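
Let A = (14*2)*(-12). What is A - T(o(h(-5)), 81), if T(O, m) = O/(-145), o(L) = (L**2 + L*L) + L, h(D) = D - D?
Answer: -336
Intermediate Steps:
h(D) = 0
o(L) = L + 2*L**2 (o(L) = (L**2 + L**2) + L = 2*L**2 + L = L + 2*L**2)
T(O, m) = -O/145 (T(O, m) = O*(-1/145) = -O/145)
A = -336 (A = 28*(-12) = -336)
A - T(o(h(-5)), 81) = -336 - (-1)*0*(1 + 2*0)/145 = -336 - (-1)*0*(1 + 0)/145 = -336 - (-1)*0*1/145 = -336 - (-1)*0/145 = -336 - 1*0 = -336 + 0 = -336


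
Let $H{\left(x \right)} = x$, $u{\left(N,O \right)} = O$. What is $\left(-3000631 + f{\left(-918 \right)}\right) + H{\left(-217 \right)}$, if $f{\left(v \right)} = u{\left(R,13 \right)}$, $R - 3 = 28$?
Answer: $-3000835$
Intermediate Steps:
$R = 31$ ($R = 3 + 28 = 31$)
$f{\left(v \right)} = 13$
$\left(-3000631 + f{\left(-918 \right)}\right) + H{\left(-217 \right)} = \left(-3000631 + 13\right) - 217 = -3000618 - 217 = -3000835$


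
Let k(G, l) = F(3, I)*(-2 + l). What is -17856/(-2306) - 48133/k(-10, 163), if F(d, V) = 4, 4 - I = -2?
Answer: -49747717/742532 ≈ -66.997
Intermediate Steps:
I = 6 (I = 4 - 1*(-2) = 4 + 2 = 6)
k(G, l) = -8 + 4*l (k(G, l) = 4*(-2 + l) = -8 + 4*l)
-17856/(-2306) - 48133/k(-10, 163) = -17856/(-2306) - 48133/(-8 + 4*163) = -17856*(-1/2306) - 48133/(-8 + 652) = 8928/1153 - 48133/644 = -49747717/742532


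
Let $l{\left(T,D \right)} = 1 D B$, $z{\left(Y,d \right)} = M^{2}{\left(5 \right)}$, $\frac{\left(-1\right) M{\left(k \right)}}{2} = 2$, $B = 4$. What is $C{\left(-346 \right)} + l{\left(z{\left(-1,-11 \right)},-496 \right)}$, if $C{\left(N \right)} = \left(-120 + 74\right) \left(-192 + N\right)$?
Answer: $22764$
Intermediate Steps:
$C{\left(N \right)} = 8832 - 46 N$ ($C{\left(N \right)} = - 46 \left(-192 + N\right) = 8832 - 46 N$)
$M{\left(k \right)} = -4$ ($M{\left(k \right)} = \left(-2\right) 2 = -4$)
$z{\left(Y,d \right)} = 16$ ($z{\left(Y,d \right)} = \left(-4\right)^{2} = 16$)
$l{\left(T,D \right)} = 4 D$ ($l{\left(T,D \right)} = 1 D 4 = D 4 = 4 D$)
$C{\left(-346 \right)} + l{\left(z{\left(-1,-11 \right)},-496 \right)} = \left(8832 - -15916\right) + 4 \left(-496\right) = \left(8832 + 15916\right) - 1984 = 24748 - 1984 = 22764$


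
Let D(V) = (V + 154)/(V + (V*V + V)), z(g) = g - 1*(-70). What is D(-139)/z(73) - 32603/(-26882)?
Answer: 88783230077/73203691418 ≈ 1.2128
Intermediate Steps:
z(g) = 70 + g (z(g) = g + 70 = 70 + g)
D(V) = (154 + V)/(V**2 + 2*V) (D(V) = (154 + V)/(V + (V**2 + V)) = (154 + V)/(V + (V + V**2)) = (154 + V)/(V**2 + 2*V))
D(-139)/z(73) - 32603/(-26882) = ((154 - 139)/((-139)*(2 - 139)))/(70 + 73) - 32603/(-26882) = -1/139*15/(-137)/143 - 32603*(-1/26882) = -1/139*(-1/137)*15*(1/143) + 32603/26882 = (15/19043)*(1/143) + 32603/26882 = 15/2723149 + 32603/26882 = 88783230077/73203691418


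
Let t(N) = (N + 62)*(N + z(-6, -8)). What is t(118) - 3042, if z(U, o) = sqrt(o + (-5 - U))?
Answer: 18198 + 180*I*sqrt(7) ≈ 18198.0 + 476.24*I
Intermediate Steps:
z(U, o) = sqrt(-5 + o - U)
t(N) = (62 + N)*(N + I*sqrt(7)) (t(N) = (N + 62)*(N + sqrt(-5 - 8 - 1*(-6))) = (62 + N)*(N + sqrt(-5 - 8 + 6)) = (62 + N)*(N + sqrt(-7)) = (62 + N)*(N + I*sqrt(7)))
t(118) - 3042 = (118**2 + 62*118 + 62*I*sqrt(7) + I*118*sqrt(7)) - 3042 = (13924 + 7316 + 62*I*sqrt(7) + 118*I*sqrt(7)) - 3042 = (21240 + 180*I*sqrt(7)) - 3042 = 18198 + 180*I*sqrt(7)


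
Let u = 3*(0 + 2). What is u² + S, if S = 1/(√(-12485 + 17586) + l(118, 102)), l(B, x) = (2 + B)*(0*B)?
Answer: 36 + √5101/5101 ≈ 36.014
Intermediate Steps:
l(B, x) = 0 (l(B, x) = (2 + B)*0 = 0)
u = 6 (u = 3*2 = 6)
S = √5101/5101 (S = 1/(√(-12485 + 17586) + 0) = 1/(√5101 + 0) = 1/(√5101) = √5101/5101 ≈ 0.014001)
u² + S = 6² + √5101/5101 = 36 + √5101/5101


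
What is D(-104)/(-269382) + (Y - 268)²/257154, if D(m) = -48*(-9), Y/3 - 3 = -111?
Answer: 7858133560/5772721569 ≈ 1.3613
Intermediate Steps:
Y = -324 (Y = 9 + 3*(-111) = 9 - 333 = -324)
D(m) = 432
D(-104)/(-269382) + (Y - 268)²/257154 = 432/(-269382) + (-324 - 268)²/257154 = 432*(-1/269382) + (-592)²*(1/257154) = -72/44897 + 350464*(1/257154) = -72/44897 + 175232/128577 = 7858133560/5772721569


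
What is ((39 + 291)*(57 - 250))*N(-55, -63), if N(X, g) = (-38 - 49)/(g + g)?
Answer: -307835/7 ≈ -43976.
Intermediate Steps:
N(X, g) = -87/(2*g) (N(X, g) = -87*1/(2*g) = -87/(2*g))
((39 + 291)*(57 - 250))*N(-55, -63) = ((39 + 291)*(57 - 250))*(-87/2/(-63)) = (330*(-193))*(-87/2*(-1/63)) = -63690*29/42 = -307835/7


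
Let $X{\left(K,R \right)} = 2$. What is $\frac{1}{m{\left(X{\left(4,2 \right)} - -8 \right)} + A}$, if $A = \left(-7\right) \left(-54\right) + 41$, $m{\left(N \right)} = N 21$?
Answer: $\frac{1}{629} \approx 0.0015898$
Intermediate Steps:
$m{\left(N \right)} = 21 N$
$A = 419$ ($A = 378 + 41 = 419$)
$\frac{1}{m{\left(X{\left(4,2 \right)} - -8 \right)} + A} = \frac{1}{21 \left(2 - -8\right) + 419} = \frac{1}{21 \left(2 + 8\right) + 419} = \frac{1}{21 \cdot 10 + 419} = \frac{1}{210 + 419} = \frac{1}{629}$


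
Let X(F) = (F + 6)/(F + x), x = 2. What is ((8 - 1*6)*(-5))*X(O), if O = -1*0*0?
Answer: -30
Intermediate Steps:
O = 0 (O = 0*0 = 0)
X(F) = (6 + F)/(2 + F) (X(F) = (F + 6)/(F + 2) = (6 + F)/(2 + F))
((8 - 1*6)*(-5))*X(O) = ((8 - 1*6)*(-5))*((6 + 0)/(2 + 0)) = ((8 - 6)*(-5))*(6/2) = (2*(-5))*((1/2)*6) = -10*3 = -30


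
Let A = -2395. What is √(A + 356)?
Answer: I*√2039 ≈ 45.155*I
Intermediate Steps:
√(A + 356) = √(-2395 + 356) = √(-2039) = I*√2039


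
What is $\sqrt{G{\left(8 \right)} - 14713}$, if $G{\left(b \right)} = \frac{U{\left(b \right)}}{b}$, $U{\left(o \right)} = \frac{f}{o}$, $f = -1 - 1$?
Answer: $\frac{3 i \sqrt{104626}}{8} \approx 121.3 i$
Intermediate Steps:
$f = -2$ ($f = -1 - 1 = -2$)
$U{\left(o \right)} = - \frac{2}{o}$
$G{\left(b \right)} = - \frac{2}{b^{2}}$ ($G{\left(b \right)} = \frac{\left(-2\right) \frac{1}{b}}{b} = - \frac{2}{b^{2}}$)
$\sqrt{G{\left(8 \right)} - 14713} = \sqrt{- \frac{2}{64} - 14713} = \sqrt{\left(-2\right) \frac{1}{64} - 14713} = \sqrt{- \frac{1}{32} - 14713} = \sqrt{- \frac{470817}{32}} = \frac{3 i \sqrt{104626}}{8}$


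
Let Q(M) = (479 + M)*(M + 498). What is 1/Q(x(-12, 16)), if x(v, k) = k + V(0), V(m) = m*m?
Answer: 1/254430 ≈ 3.9304e-6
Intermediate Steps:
V(m) = m**2
x(v, k) = k (x(v, k) = k + 0**2 = k + 0 = k)
Q(M) = (479 + M)*(498 + M)
1/Q(x(-12, 16)) = 1/(238542 + 16**2 + 977*16) = 1/(238542 + 256 + 15632) = 1/254430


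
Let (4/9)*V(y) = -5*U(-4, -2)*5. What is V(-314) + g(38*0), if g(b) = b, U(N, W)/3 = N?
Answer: 675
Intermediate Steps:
U(N, W) = 3*N
V(y) = 675 (V(y) = 9*(-15*(-4)*5)/4 = 9*(-5*(-12)*5)/4 = 9*(60*5)/4 = (9/4)*300 = 675)
V(-314) + g(38*0) = 675 + 38*0 = 675 + 0 = 675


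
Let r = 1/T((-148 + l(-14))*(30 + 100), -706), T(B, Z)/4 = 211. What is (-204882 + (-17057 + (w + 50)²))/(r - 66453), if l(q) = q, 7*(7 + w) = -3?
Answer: 9103558708/2748230219 ≈ 3.3125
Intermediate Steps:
w = -52/7 (w = -7 + (⅐)*(-3) = -7 - 3/7 = -52/7 ≈ -7.4286)
T(B, Z) = 844 (T(B, Z) = 4*211 = 844)
r = 1/844 ≈ 0.0011848
(-204882 + (-17057 + (w + 50)²))/(r - 66453) = (-204882 + (-17057 + (-52/7 + 50)²))/(1/844 - 66453) = (-204882 + (-17057 + (298/7)²))/(-56086331/844) = (-204882 + (-17057 + 88804/49))*(-844/56086331) = (-204882 - 746989/49)*(-844/56086331) = -10786207/49*(-844/56086331) = 9103558708/2748230219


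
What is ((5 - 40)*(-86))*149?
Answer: 448490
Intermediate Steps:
((5 - 40)*(-86))*149 = -35*(-86)*149 = 3010*149 = 448490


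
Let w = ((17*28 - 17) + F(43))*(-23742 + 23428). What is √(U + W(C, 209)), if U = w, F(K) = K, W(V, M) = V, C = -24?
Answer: 2*I*√39413 ≈ 397.05*I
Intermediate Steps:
w = -157628 (w = ((17*28 - 17) + 43)*(-23742 + 23428) = ((476 - 17) + 43)*(-314) = (459 + 43)*(-314) = 502*(-314) = -157628)
U = -157628
√(U + W(C, 209)) = √(-157628 - 24) = √(-157652) = 2*I*√39413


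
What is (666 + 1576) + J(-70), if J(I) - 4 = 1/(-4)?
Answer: 8983/4 ≈ 2245.8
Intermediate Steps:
J(I) = 15/4 (J(I) = 4 + 1/(-4) = 4 - ¼ = 15/4)
(666 + 1576) + J(-70) = (666 + 1576) + 15/4 = 2242 + 15/4 = 8983/4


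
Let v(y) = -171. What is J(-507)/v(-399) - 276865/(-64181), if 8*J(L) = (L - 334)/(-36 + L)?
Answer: 205607990539/47675187144 ≈ 4.3127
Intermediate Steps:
J(L) = (-334 + L)/(8*(-36 + L)) (J(L) = ((L - 334)/(-36 + L))/8 = ((-334 + L)/(-36 + L))/8 = (-334 + L)/(8*(-36 + L)))
J(-507)/v(-399) - 276865/(-64181) = ((-334 - 507)/(8*(-36 - 507)))/(-171) - 276865/(-64181) = ((⅛)*(-841)/(-543))*(-1/171) - 276865*(-1/64181) = ((⅛)*(-1/543)*(-841))*(-1/171) + 276865/64181 = (841/4344)*(-1/171) + 276865/64181 = -841/742824 + 276865/64181 = 205607990539/47675187144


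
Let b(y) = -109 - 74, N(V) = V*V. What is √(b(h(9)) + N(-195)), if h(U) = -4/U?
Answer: √37842 ≈ 194.53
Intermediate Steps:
N(V) = V²
b(y) = -183
√(b(h(9)) + N(-195)) = √(-183 + (-195)²) = √(-183 + 38025) = √37842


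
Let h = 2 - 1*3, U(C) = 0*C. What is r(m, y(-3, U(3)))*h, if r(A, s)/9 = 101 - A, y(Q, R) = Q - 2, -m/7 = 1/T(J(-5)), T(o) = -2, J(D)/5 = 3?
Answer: -1755/2 ≈ -877.50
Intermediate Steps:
J(D) = 15 (J(D) = 5*3 = 15)
U(C) = 0
m = 7/2 (m = -7/(-2) = -7*(-½) = 7/2 ≈ 3.5000)
h = -1 (h = 2 - 3 = -1)
y(Q, R) = -2 + Q
r(A, s) = 909 - 9*A (r(A, s) = 9*(101 - A) = 909 - 9*A)
r(m, y(-3, U(3)))*h = (909 - 9*7/2)*(-1) = (909 - 63/2)*(-1) = (1755/2)*(-1) = -1755/2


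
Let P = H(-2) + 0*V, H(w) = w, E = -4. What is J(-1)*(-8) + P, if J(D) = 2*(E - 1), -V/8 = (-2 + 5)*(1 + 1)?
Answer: 78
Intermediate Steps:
V = -48 (V = -8*(-2 + 5)*(1 + 1) = -24*2 = -8*6 = -48)
J(D) = -10 (J(D) = 2*(-4 - 1) = 2*(-5) = -10)
P = -2 (P = -2 + 0*(-48) = -2 + 0 = -2)
J(-1)*(-8) + P = -10*(-8) - 2 = 80 - 2 = 78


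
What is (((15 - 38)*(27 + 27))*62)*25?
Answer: -1925100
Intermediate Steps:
(((15 - 38)*(27 + 27))*62)*25 = (-23*54*62)*25 = -1242*62*25 = -77004*25 = -1925100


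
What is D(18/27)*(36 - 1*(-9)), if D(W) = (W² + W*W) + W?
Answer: 70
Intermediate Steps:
D(W) = W + 2*W² (D(W) = (W² + W²) + W = 2*W² + W = W + 2*W²)
D(18/27)*(36 - 1*(-9)) = ((18/27)*(1 + 2*(18/27)))*(36 - 1*(-9)) = ((18*(1/27))*(1 + 2*(18*(1/27))))*(36 + 9) = (2*(1 + 2*(⅔))/3)*45 = (2*(1 + 4/3)/3)*45 = ((⅔)*(7/3))*45 = (14/9)*45 = 70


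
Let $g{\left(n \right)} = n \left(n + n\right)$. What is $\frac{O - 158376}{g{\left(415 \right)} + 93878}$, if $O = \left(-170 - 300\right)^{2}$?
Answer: $\frac{1421}{9962} \approx 0.14264$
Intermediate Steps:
$g{\left(n \right)} = 2 n^{2}$ ($g{\left(n \right)} = n 2 n = 2 n^{2}$)
$O = 220900$ ($O = \left(-470\right)^{2} = 220900$)
$\frac{O - 158376}{g{\left(415 \right)} + 93878} = \frac{220900 - 158376}{2 \cdot 415^{2} + 93878} = \frac{62524}{2 \cdot 172225 + 93878} = \frac{62524}{344450 + 93878} = \frac{62524}{438328} = 62524 \cdot \frac{1}{438328} = \frac{1421}{9962}$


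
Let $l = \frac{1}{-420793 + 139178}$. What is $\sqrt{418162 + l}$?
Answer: $\frac{7 \sqrt{676799534144915}}{281615} \approx 646.65$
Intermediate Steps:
$l = - \frac{1}{281615}$ ($l = \frac{1}{-281615} = - \frac{1}{281615} \approx -3.5509 \cdot 10^{-6}$)
$\sqrt{418162 + l} = \sqrt{418162 - \frac{1}{281615}} = \sqrt{\frac{117760691629}{281615}} = \frac{7 \sqrt{676799534144915}}{281615}$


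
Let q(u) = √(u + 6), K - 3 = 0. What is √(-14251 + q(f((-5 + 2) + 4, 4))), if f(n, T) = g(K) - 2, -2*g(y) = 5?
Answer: √(-57004 + 2*√6)/2 ≈ 119.37*I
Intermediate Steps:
K = 3 (K = 3 + 0 = 3)
g(y) = -5/2 (g(y) = -½*5 = -5/2)
f(n, T) = -9/2 (f(n, T) = -5/2 - 2 = -9/2)
q(u) = √(6 + u)
√(-14251 + q(f((-5 + 2) + 4, 4))) = √(-14251 + √(6 - 9/2)) = √(-14251 + √(3/2)) = √(-14251 + √6/2)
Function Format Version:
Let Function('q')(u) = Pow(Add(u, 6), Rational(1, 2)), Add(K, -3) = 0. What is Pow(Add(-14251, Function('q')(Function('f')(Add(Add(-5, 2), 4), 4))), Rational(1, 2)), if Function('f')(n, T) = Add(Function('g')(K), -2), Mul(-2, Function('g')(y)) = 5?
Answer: Mul(Rational(1, 2), Pow(Add(-57004, Mul(2, Pow(6, Rational(1, 2)))), Rational(1, 2))) ≈ Mul(119.37, I)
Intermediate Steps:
K = 3 (K = Add(3, 0) = 3)
Function('g')(y) = Rational(-5, 2) (Function('g')(y) = Mul(Rational(-1, 2), 5) = Rational(-5, 2))
Function('f')(n, T) = Rational(-9, 2) (Function('f')(n, T) = Add(Rational(-5, 2), -2) = Rational(-9, 2))
Function('q')(u) = Pow(Add(6, u), Rational(1, 2))
Pow(Add(-14251, Function('q')(Function('f')(Add(Add(-5, 2), 4), 4))), Rational(1, 2)) = Pow(Add(-14251, Pow(Add(6, Rational(-9, 2)), Rational(1, 2))), Rational(1, 2)) = Pow(Add(-14251, Pow(Rational(3, 2), Rational(1, 2))), Rational(1, 2)) = Pow(Add(-14251, Mul(Rational(1, 2), Pow(6, Rational(1, 2)))), Rational(1, 2))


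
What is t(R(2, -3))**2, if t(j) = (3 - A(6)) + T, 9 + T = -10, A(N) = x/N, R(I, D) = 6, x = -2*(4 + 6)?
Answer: 1444/9 ≈ 160.44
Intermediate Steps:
x = -20 (x = -2*10 = -20)
A(N) = -20/N
T = -19 (T = -9 - 10 = -19)
t(j) = -38/3 (t(j) = (3 - (-20)/6) - 19 = (3 - 1*(-10/3)) - 19 = (3 + 10/3) - 19 = 19/3 - 19 = -38/3)
t(R(2, -3))**2 = (-38/3)**2 = 1444/9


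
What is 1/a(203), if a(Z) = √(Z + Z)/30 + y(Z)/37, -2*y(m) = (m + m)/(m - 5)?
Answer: 183150/2976607 + 44725230*√406/604251221 ≈ 1.5529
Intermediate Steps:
y(m) = -m/(-5 + m) (y(m) = -(m + m)/(2*(m - 5)) = -2*m/(2*(-5 + m)) = -m/(-5 + m))
a(Z) = -Z/(37*(-5 + Z)) + √2*√Z/30 (a(Z) = √(Z + Z)/30 - Z/(-5 + Z)/37 = √(2*Z)*(1/30) - Z/(-5 + Z)*(1/37) = (√2*√Z)*(1/30) - Z/(37*(-5 + Z)) = √2*√Z/30 - Z/(37*(-5 + Z)) = -Z/(37*(-5 + Z)) + √2*√Z/30)
1/a(203) = 1/((-30*203 + 37*√2*√203*(-5 + 203))/(1110*(-5 + 203))) = 1/((1/1110)*(-6090 + 37*√2*√203*198)/198) = 1/((1/1110)*(1/198)*(-6090 + 7326*√406)) = 1/(-203/7326 + √406/30)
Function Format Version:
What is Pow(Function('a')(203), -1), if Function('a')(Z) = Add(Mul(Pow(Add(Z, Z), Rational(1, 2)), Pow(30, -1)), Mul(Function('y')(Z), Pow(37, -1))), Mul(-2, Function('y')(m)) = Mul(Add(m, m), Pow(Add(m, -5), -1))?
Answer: Add(Rational(183150, 2976607), Mul(Rational(44725230, 604251221), Pow(406, Rational(1, 2)))) ≈ 1.5529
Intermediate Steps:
Function('y')(m) = Mul(-1, m, Pow(Add(-5, m), -1)) (Function('y')(m) = Mul(Rational(-1, 2), Mul(Add(m, m), Pow(Add(m, -5), -1))) = Mul(Rational(-1, 2), Mul(Mul(2, m), Pow(Add(-5, m), -1))) = Mul(Rational(-1, 2), Mul(2, m, Pow(Add(-5, m), -1))) = Mul(-1, m, Pow(Add(-5, m), -1)))
Function('a')(Z) = Add(Mul(Rational(-1, 37), Z, Pow(Add(-5, Z), -1)), Mul(Rational(1, 30), Pow(2, Rational(1, 2)), Pow(Z, Rational(1, 2)))) (Function('a')(Z) = Add(Mul(Pow(Add(Z, Z), Rational(1, 2)), Pow(30, -1)), Mul(Mul(-1, Z, Pow(Add(-5, Z), -1)), Pow(37, -1))) = Add(Mul(Pow(Mul(2, Z), Rational(1, 2)), Rational(1, 30)), Mul(Mul(-1, Z, Pow(Add(-5, Z), -1)), Rational(1, 37))) = Add(Mul(Mul(Pow(2, Rational(1, 2)), Pow(Z, Rational(1, 2))), Rational(1, 30)), Mul(Rational(-1, 37), Z, Pow(Add(-5, Z), -1))) = Add(Mul(Rational(1, 30), Pow(2, Rational(1, 2)), Pow(Z, Rational(1, 2))), Mul(Rational(-1, 37), Z, Pow(Add(-5, Z), -1))) = Add(Mul(Rational(-1, 37), Z, Pow(Add(-5, Z), -1)), Mul(Rational(1, 30), Pow(2, Rational(1, 2)), Pow(Z, Rational(1, 2)))))
Pow(Function('a')(203), -1) = Pow(Mul(Rational(1, 1110), Pow(Add(-5, 203), -1), Add(Mul(-30, 203), Mul(37, Pow(2, Rational(1, 2)), Pow(203, Rational(1, 2)), Add(-5, 203)))), -1) = Pow(Mul(Rational(1, 1110), Pow(198, -1), Add(-6090, Mul(37, Pow(2, Rational(1, 2)), Pow(203, Rational(1, 2)), 198))), -1) = Pow(Mul(Rational(1, 1110), Rational(1, 198), Add(-6090, Mul(7326, Pow(406, Rational(1, 2))))), -1) = Pow(Add(Rational(-203, 7326), Mul(Rational(1, 30), Pow(406, Rational(1, 2)))), -1)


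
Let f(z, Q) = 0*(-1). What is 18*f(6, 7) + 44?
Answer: 44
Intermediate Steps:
f(z, Q) = 0
18*f(6, 7) + 44 = 18*0 + 44 = 0 + 44 = 44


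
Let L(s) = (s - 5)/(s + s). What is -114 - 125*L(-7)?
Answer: -1548/7 ≈ -221.14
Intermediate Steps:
L(s) = (-5 + s)/(2*s) (L(s) = (-5 + s)/((2*s)) = (-5 + s)*(1/(2*s)) = (-5 + s)/(2*s))
-114 - 125*L(-7) = -114 - 125*(-5 - 7)/(2*(-7)) = -114 - 125*(-1)*(-12)/(2*7) = -114 - 125*6/7 = -114 - 750/7 = -1548/7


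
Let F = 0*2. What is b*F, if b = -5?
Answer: 0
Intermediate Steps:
F = 0
b*F = -5*0 = 0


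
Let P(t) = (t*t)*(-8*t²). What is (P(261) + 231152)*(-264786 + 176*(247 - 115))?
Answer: 8967338126038704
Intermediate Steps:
P(t) = -8*t⁴ (P(t) = t²*(-8*t²) = -8*t⁴)
(P(261) + 231152)*(-264786 + 176*(247 - 115)) = (-8*261⁴ + 231152)*(-264786 + 176*(247 - 115)) = (-8*4640470641 + 231152)*(-264786 + 176*132) = (-37123765128 + 231152)*(-264786 + 23232) = -37123533976*(-241554) = 8967338126038704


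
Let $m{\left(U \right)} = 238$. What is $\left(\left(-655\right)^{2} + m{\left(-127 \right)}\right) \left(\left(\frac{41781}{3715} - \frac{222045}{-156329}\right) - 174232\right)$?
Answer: $- \frac{43432834310423475148}{580762235} \approx -7.4786 \cdot 10^{10}$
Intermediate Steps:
$\left(\left(-655\right)^{2} + m{\left(-127 \right)}\right) \left(\left(\frac{41781}{3715} - \frac{222045}{-156329}\right) - 174232\right) = \left(\left(-655\right)^{2} + 238\right) \left(\left(\frac{41781}{3715} - \frac{222045}{-156329}\right) - 174232\right) = \left(429025 + 238\right) \left(\left(41781 \cdot \frac{1}{3715} - - \frac{222045}{156329}\right) - 174232\right) = 429263 \left(\left(\frac{41781}{3715} + \frac{222045}{156329}\right) - 174232\right) = 429263 \left(\frac{7356479124}{580762235} - 174232\right) = 429263 \left(- \frac{101180009249396}{580762235}\right) = - \frac{43432834310423475148}{580762235}$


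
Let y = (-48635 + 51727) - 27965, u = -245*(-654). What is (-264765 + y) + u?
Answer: -129408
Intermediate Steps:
u = 160230
y = -24873 (y = 3092 - 27965 = -24873)
(-264765 + y) + u = (-264765 - 24873) + 160230 = -289638 + 160230 = -129408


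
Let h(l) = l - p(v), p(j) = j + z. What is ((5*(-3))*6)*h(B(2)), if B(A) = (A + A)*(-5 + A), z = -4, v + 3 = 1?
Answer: 540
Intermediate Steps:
v = -2 (v = -3 + 1 = -2)
B(A) = 2*A*(-5 + A) (B(A) = (2*A)*(-5 + A) = 2*A*(-5 + A))
p(j) = -4 + j (p(j) = j - 4 = -4 + j)
h(l) = 6 + l (h(l) = l - (-4 - 2) = l - 1*(-6) = l + 6 = 6 + l)
((5*(-3))*6)*h(B(2)) = ((5*(-3))*6)*(6 + 2*2*(-5 + 2)) = (-15*6)*(6 + 2*2*(-3)) = -90*(6 - 12) = -90*(-6) = 540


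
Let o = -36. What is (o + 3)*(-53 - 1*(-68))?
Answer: -495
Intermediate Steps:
(o + 3)*(-53 - 1*(-68)) = (-36 + 3)*(-53 - 1*(-68)) = -33*(-53 + 68) = -33*15 = -495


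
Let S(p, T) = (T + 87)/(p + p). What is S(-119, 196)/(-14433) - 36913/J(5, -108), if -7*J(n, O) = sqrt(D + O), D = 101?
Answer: 1/12138 - 36913*I*sqrt(7) ≈ 8.2386e-5 - 97663.0*I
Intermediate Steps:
S(p, T) = (87 + T)/(2*p) (S(p, T) = (87 + T)/((2*p)) = (87 + T)*(1/(2*p)) = (87 + T)/(2*p))
J(n, O) = -sqrt(101 + O)/7
S(-119, 196)/(-14433) - 36913/J(5, -108) = ((1/2)*(87 + 196)/(-119))/(-14433) - 36913*(-7/sqrt(101 - 108)) = ((1/2)*(-1/119)*283)*(-1/14433) - 36913*I*sqrt(7) = -283/238*(-1/14433) - 36913*I*sqrt(7) = 1/12138 - 36913*I*sqrt(7)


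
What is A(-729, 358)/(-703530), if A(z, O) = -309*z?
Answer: -25029/78170 ≈ -0.32019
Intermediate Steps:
A(-729, 358)/(-703530) = -309*(-729)/(-703530) = 225261*(-1/703530) = -25029/78170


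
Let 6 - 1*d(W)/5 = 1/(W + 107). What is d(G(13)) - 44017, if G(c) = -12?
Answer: -835754/19 ≈ -43987.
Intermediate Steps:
d(W) = 30 - 5/(107 + W) (d(W) = 30 - 5/(W + 107) = 30 - 5/(107 + W))
d(G(13)) - 44017 = 5*(641 + 6*(-12))/(107 - 12) - 44017 = 5*(641 - 72)/95 - 44017 = 5*(1/95)*569 - 44017 = 569/19 - 44017 = -835754/19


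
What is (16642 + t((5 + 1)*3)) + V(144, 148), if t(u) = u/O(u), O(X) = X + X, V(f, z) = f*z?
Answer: 75909/2 ≈ 37955.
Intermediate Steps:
O(X) = 2*X
t(u) = ½ (t(u) = u/((2*u)) = u*(1/(2*u)) = ½)
(16642 + t((5 + 1)*3)) + V(144, 148) = (16642 + ½) + 144*148 = 33285/2 + 21312 = 75909/2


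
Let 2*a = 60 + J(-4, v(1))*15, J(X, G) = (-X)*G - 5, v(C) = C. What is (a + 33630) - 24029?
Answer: 19247/2 ≈ 9623.5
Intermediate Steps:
J(X, G) = -5 - G*X (J(X, G) = -G*X - 5 = -5 - G*X)
a = 45/2 (a = (60 + (-5 - 1*1*(-4))*15)/2 = (60 + (-5 + 4)*15)/2 = (60 - 1*15)/2 = (60 - 15)/2 = (½)*45 = 45/2 ≈ 22.500)
(a + 33630) - 24029 = (45/2 + 33630) - 24029 = 67305/2 - 24029 = 19247/2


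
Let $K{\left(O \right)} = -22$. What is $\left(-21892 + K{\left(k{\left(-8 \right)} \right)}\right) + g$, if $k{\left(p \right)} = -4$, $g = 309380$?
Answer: $287466$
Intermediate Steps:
$\left(-21892 + K{\left(k{\left(-8 \right)} \right)}\right) + g = \left(-21892 - 22\right) + 309380 = -21914 + 309380 = 287466$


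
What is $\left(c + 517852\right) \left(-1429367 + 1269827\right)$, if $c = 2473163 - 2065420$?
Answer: $-147669426300$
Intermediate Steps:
$c = 407743$ ($c = 2473163 - 2065420 = 407743$)
$\left(c + 517852\right) \left(-1429367 + 1269827\right) = \left(407743 + 517852\right) \left(-1429367 + 1269827\right) = 925595 \left(-159540\right) = -147669426300$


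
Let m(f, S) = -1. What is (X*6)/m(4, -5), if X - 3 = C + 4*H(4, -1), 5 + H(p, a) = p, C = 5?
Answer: -24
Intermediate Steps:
H(p, a) = -5 + p
X = 4 (X = 3 + (5 + 4*(-5 + 4)) = 3 + (5 + 4*(-1)) = 3 + (5 - 4) = 3 + 1 = 4)
(X*6)/m(4, -5) = (4*6)/(-1) = 24*(-1) = -24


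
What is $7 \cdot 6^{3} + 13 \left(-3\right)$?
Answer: $1473$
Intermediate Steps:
$7 \cdot 6^{3} + 13 \left(-3\right) = 7 \cdot 216 - 39 = 1512 - 39 = 1473$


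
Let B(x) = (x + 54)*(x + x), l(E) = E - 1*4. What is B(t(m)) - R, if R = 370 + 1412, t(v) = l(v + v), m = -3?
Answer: -2662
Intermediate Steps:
l(E) = -4 + E (l(E) = E - 4 = -4 + E)
t(v) = -4 + 2*v (t(v) = -4 + (v + v) = -4 + 2*v)
R = 1782
B(x) = 2*x*(54 + x) (B(x) = (54 + x)*(2*x) = 2*x*(54 + x))
B(t(m)) - R = 2*(-4 + 2*(-3))*(54 + (-4 + 2*(-3))) - 1*1782 = 2*(-4 - 6)*(54 + (-4 - 6)) - 1782 = 2*(-10)*(54 - 10) - 1782 = 2*(-10)*44 - 1782 = -880 - 1782 = -2662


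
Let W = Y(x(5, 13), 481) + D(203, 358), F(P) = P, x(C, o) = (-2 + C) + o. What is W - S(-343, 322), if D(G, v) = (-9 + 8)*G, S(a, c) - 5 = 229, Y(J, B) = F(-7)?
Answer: -444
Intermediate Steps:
x(C, o) = -2 + C + o
Y(J, B) = -7
S(a, c) = 234 (S(a, c) = 5 + 229 = 234)
D(G, v) = -G
W = -210 (W = -7 - 1*203 = -7 - 203 = -210)
W - S(-343, 322) = -210 - 1*234 = -210 - 234 = -444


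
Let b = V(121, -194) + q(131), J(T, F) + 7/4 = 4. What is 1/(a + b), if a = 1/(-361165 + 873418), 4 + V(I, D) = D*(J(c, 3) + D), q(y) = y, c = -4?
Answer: 1024506/38241223211 ≈ 2.6791e-5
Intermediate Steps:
J(T, F) = 9/4 (J(T, F) = -7/4 + 4 = 9/4)
V(I, D) = -4 + D*(9/4 + D)
b = 74653/2 (b = (-4 + (-194)² + (9/4)*(-194)) + 131 = (-4 + 37636 - 873/2) + 131 = 74391/2 + 131 = 74653/2 ≈ 37327.)
a = 1/512253 ≈ 1.9522e-6
1/(a + b) = 1/(1/512253 + 74653/2) = 1/(38241223211/1024506) = 1024506/38241223211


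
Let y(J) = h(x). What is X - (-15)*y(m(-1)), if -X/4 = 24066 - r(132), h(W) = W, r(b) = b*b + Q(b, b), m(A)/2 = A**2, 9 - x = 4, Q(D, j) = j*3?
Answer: -24909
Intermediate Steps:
Q(D, j) = 3*j
x = 5 (x = 9 - 1*4 = 9 - 4 = 5)
m(A) = 2*A**2
r(b) = b**2 + 3*b (r(b) = b*b + 3*b = b**2 + 3*b)
X = -24984 (X = -4*(24066 - 132*(3 + 132)) = -4*(24066 - 132*135) = -4*(24066 - 1*17820) = -4*(24066 - 17820) = -4*6246 = -24984)
y(J) = 5
X - (-15)*y(m(-1)) = -24984 - (-15)*5 = -24984 - 1*(-75) = -24984 + 75 = -24909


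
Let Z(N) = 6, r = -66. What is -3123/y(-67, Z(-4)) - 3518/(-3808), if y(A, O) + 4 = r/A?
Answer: 199375091/192304 ≈ 1036.8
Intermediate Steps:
y(A, O) = -4 - 66/A
-3123/y(-67, Z(-4)) - 3518/(-3808) = -3123/(-4 - 66/(-67)) - 3518/(-3808) = -3123/(-4 - 66*(-1/67)) - 3518*(-1/3808) = -3123/(-4 + 66/67) + 1759/1904 = -3123/(-202/67) + 1759/1904 = -3123*(-67/202) + 1759/1904 = 209241/202 + 1759/1904 = 199375091/192304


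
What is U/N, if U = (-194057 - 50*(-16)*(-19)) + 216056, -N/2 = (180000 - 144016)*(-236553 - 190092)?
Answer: 523/2361906720 ≈ 2.2143e-7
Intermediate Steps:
N = 30704787360 (N = -2*(180000 - 144016)*(-236553 - 190092) = -71968*(-426645) = -2*(-15352393680) = 30704787360)
U = 6799 (U = (-194057 + 800*(-19)) + 216056 = (-194057 - 15200) + 216056 = -209257 + 216056 = 6799)
U/N = 6799/30704787360 = 6799*(1/30704787360) = 523/2361906720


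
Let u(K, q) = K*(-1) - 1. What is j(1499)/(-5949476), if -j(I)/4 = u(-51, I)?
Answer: 50/1487369 ≈ 3.3616e-5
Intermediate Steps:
u(K, q) = -1 - K (u(K, q) = -K - 1 = -1 - K)
j(I) = -200 (j(I) = -4*(-1 - 1*(-51)) = -4*(-1 + 51) = -4*50 = -200)
j(1499)/(-5949476) = -200/(-5949476) = -200*(-1/5949476) = 50/1487369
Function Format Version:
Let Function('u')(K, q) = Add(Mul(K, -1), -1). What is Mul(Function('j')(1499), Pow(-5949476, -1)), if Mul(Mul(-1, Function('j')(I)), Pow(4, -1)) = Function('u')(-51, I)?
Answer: Rational(50, 1487369) ≈ 3.3616e-5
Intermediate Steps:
Function('u')(K, q) = Add(-1, Mul(-1, K)) (Function('u')(K, q) = Add(Mul(-1, K), -1) = Add(-1, Mul(-1, K)))
Function('j')(I) = -200 (Function('j')(I) = Mul(-4, Add(-1, Mul(-1, -51))) = Mul(-4, Add(-1, 51)) = Mul(-4, 50) = -200)
Mul(Function('j')(1499), Pow(-5949476, -1)) = Mul(-200, Pow(-5949476, -1)) = Mul(-200, Rational(-1, 5949476)) = Rational(50, 1487369)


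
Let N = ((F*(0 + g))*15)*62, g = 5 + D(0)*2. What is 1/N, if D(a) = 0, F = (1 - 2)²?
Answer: 1/4650 ≈ 0.00021505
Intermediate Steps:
F = 1 (F = (-1)² = 1)
g = 5 (g = 5 + 0*2 = 5 + 0 = 5)
N = 4650 (N = ((1*(0 + 5))*15)*62 = ((1*5)*15)*62 = (5*15)*62 = 75*62 = 4650)
1/N = 1/4650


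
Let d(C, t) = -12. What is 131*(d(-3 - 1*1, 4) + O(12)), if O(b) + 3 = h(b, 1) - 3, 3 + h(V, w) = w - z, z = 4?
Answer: -3144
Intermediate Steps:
h(V, w) = -7 + w (h(V, w) = -3 + (w - 1*4) = -3 + (w - 4) = -3 + (-4 + w) = -7 + w)
O(b) = -12 (O(b) = -3 + ((-7 + 1) - 3) = -3 + (-6 - 3) = -3 - 9 = -12)
131*(d(-3 - 1*1, 4) + O(12)) = 131*(-12 - 12) = 131*(-24) = -3144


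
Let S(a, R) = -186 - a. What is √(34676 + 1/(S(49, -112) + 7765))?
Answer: √1966160415930/7530 ≈ 186.21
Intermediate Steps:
√(34676 + 1/(S(49, -112) + 7765)) = √(34676 + 1/((-186 - 1*49) + 7765)) = √(34676 + 1/((-186 - 49) + 7765)) = √(34676 + 1/(-235 + 7765)) = √(34676 + 1/7530) = √(261110281/7530) = √1966160415930/7530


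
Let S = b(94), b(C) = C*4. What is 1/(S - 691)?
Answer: -1/315 ≈ -0.0031746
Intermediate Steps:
b(C) = 4*C
S = 376 (S = 4*94 = 376)
1/(S - 691) = 1/(376 - 691) = 1/(-315) = -1/315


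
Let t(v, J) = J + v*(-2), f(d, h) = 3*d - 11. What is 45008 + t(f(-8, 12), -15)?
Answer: 45063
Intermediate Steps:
f(d, h) = -11 + 3*d
t(v, J) = J - 2*v
45008 + t(f(-8, 12), -15) = 45008 + (-15 - 2*(-11 + 3*(-8))) = 45008 + (-15 - 2*(-11 - 24)) = 45008 + (-15 - 2*(-35)) = 45008 + (-15 + 70) = 45008 + 55 = 45063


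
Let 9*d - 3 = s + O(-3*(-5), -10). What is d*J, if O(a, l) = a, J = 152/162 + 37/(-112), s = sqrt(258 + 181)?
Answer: 5515/4536 + 5515*sqrt(439)/81648 ≈ 2.6311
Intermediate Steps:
s = sqrt(439) ≈ 20.952
J = 5515/9072 (J = 152*(1/162) + 37*(-1/112) = 76/81 - 37/112 = 5515/9072 ≈ 0.60791)
d = 2 + sqrt(439)/9 (d = 1/3 + (sqrt(439) - 3*(-5))/9 = 1/3 + (sqrt(439) + 15)/9 = 1/3 + (15 + sqrt(439))/9 = 1/3 + (5/3 + sqrt(439)/9) = 2 + sqrt(439)/9 ≈ 4.3280)
d*J = (2 + sqrt(439)/9)*(5515/9072) = 5515/4536 + 5515*sqrt(439)/81648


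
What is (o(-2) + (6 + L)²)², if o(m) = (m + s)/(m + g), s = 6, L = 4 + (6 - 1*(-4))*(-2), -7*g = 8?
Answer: 1179396/121 ≈ 9747.1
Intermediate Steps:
g = -8/7 (g = -⅐*8 = -8/7 ≈ -1.1429)
L = -16 (L = 4 + (6 + 4)*(-2) = 4 + 10*(-2) = 4 - 20 = -16)
o(m) = (6 + m)/(-8/7 + m) (o(m) = (m + 6)/(m - 8/7) = (6 + m)/(-8/7 + m))
(o(-2) + (6 + L)²)² = (7*(6 - 2)/(-8 + 7*(-2)) + (6 - 16)²)² = (7*4/(-8 - 14) + (-10)²)² = (7*4/(-22) + 100)² = (7*(-1/22)*4 + 100)² = (-14/11 + 100)² = (1086/11)² = 1179396/121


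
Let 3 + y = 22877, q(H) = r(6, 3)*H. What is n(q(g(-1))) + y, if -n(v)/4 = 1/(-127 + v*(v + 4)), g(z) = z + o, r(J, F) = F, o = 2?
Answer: 1212324/53 ≈ 22874.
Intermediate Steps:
g(z) = 2 + z (g(z) = z + 2 = 2 + z)
q(H) = 3*H
y = 22874 (y = -3 + 22877 = 22874)
n(v) = -4/(-127 + v*(4 + v)) (n(v) = -4/(-127 + v*(v + 4)) = -4/(-127 + v*(4 + v)))
n(q(g(-1))) + y = -4/(-127 + (3*(2 - 1))² + 4*(3*(2 - 1))) + 22874 = -4/(-127 + (3*1)² + 4*(3*1)) + 22874 = -4/(-127 + 3² + 4*3) + 22874 = -4/(-127 + 9 + 12) + 22874 = -4/(-106) + 22874 = -4*(-1/106) + 22874 = 2/53 + 22874 = 1212324/53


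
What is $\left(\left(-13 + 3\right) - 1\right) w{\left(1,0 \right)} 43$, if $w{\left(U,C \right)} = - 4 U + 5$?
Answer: $-473$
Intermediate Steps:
$w{\left(U,C \right)} = 5 - 4 U$
$\left(\left(-13 + 3\right) - 1\right) w{\left(1,0 \right)} 43 = \left(\left(-13 + 3\right) - 1\right) \left(5 - 4\right) 43 = \left(-10 + \left(-1 + 0\right)\right) \left(5 - 4\right) 43 = \left(-10 - 1\right) 1 \cdot 43 = \left(-11\right) 1 \cdot 43 = \left(-11\right) 43 = -473$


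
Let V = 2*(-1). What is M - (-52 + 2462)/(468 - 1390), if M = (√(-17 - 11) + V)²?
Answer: -9859/461 - 8*I*√7 ≈ -21.386 - 21.166*I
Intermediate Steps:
V = -2
M = (-2 + 2*I*√7)² (M = (√(-17 - 11) - 2)² = (√(-28) - 2)² = (2*I*√7 - 2)² = (-2 + 2*I*√7)² ≈ -24.0 - 21.166*I)
M - (-52 + 2462)/(468 - 1390) = 4*(1 - I*√7)² - (-52 + 2462)/(468 - 1390) = 4*(1 - I*√7)² - 2410/(-922) = 4*(1 - I*√7)² - 2410*(-1)/922 = 4*(1 - I*√7)² - 1*(-1205/461) = 4*(1 - I*√7)² + 1205/461 = 1205/461 + 4*(1 - I*√7)²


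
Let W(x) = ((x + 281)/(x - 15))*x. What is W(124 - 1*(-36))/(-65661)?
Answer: -4704/634723 ≈ -0.0074111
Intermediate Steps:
W(x) = x*(281 + x)/(-15 + x) (W(x) = ((281 + x)/(-15 + x))*x = x*(281 + x)/(-15 + x))
W(124 - 1*(-36))/(-65661) = ((124 - 1*(-36))*(281 + (124 - 1*(-36)))/(-15 + (124 - 1*(-36))))/(-65661) = ((124 + 36)*(281 + (124 + 36))/(-15 + (124 + 36)))*(-1/65661) = (160*(281 + 160)/(-15 + 160))*(-1/65661) = (160*441/145)*(-1/65661) = (160*(1/145)*441)*(-1/65661) = (14112/29)*(-1/65661) = -4704/634723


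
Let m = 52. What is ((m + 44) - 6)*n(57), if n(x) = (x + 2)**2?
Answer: 313290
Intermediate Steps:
n(x) = (2 + x)**2
((m + 44) - 6)*n(57) = ((52 + 44) - 6)*(2 + 57)**2 = (96 - 6)*59**2 = 90*3481 = 313290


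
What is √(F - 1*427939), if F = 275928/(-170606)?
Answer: I*√3113953470284743/85303 ≈ 654.17*I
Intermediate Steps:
F = -137964/85303 (F = 275928*(-1/170606) = -137964/85303 ≈ -1.6173)
√(F - 1*427939) = √(-137964/85303 - 1*427939) = √(-137964/85303 - 427939) = √(-36504618481/85303) = I*√3113953470284743/85303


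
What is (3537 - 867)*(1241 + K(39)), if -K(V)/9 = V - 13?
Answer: 2688690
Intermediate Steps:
K(V) = 117 - 9*V (K(V) = -9*(V - 13) = -9*(-13 + V) = 117 - 9*V)
(3537 - 867)*(1241 + K(39)) = (3537 - 867)*(1241 + (117 - 9*39)) = 2670*(1241 + (117 - 351)) = 2670*(1241 - 234) = 2670*1007 = 2688690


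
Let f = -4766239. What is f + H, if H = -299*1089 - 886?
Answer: -5092736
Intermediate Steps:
H = -326497 (H = -325611 - 886 = -326497)
f + H = -4766239 - 326497 = -5092736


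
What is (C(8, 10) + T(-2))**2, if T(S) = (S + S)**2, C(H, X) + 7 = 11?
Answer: 400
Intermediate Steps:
C(H, X) = 4 (C(H, X) = -7 + 11 = 4)
T(S) = 4*S**2 (T(S) = (2*S)**2 = 4*S**2)
(C(8, 10) + T(-2))**2 = (4 + 4*(-2)**2)**2 = (4 + 4*4)**2 = (4 + 16)**2 = 20**2 = 400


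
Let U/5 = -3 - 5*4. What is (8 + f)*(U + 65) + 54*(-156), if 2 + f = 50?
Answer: -11224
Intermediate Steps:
f = 48 (f = -2 + 50 = 48)
U = -115 (U = 5*(-3 - 5*4) = 5*(-3 - 20) = 5*(-23) = -115)
(8 + f)*(U + 65) + 54*(-156) = (8 + 48)*(-115 + 65) + 54*(-156) = 56*(-50) - 8424 = -2800 - 8424 = -11224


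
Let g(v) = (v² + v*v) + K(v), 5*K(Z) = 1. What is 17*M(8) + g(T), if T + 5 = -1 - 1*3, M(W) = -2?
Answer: 641/5 ≈ 128.20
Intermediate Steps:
K(Z) = ⅕ (K(Z) = (⅕)*1 = ⅕)
T = -9 (T = -5 + (-1 - 1*3) = -5 + (-1 - 3) = -5 - 4 = -9)
g(v) = ⅕ + 2*v² (g(v) = (v² + v*v) + ⅕ = (v² + v²) + ⅕ = 2*v² + ⅕ = ⅕ + 2*v²)
17*M(8) + g(T) = 17*(-2) + (⅕ + 2*(-9)²) = -34 + (⅕ + 2*81) = -34 + (⅕ + 162) = -34 + 811/5 = 641/5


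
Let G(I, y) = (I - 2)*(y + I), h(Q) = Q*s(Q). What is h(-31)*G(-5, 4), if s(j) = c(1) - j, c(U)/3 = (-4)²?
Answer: -17143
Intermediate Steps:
c(U) = 48 (c(U) = 3*(-4)² = 3*16 = 48)
s(j) = 48 - j
h(Q) = Q*(48 - Q)
G(I, y) = (-2 + I)*(I + y)
h(-31)*G(-5, 4) = (-31*(48 - 1*(-31)))*((-5)² - 2*(-5) - 2*4 - 5*4) = (-31*(48 + 31))*(25 + 10 - 8 - 20) = -31*79*7 = -2449*7 = -17143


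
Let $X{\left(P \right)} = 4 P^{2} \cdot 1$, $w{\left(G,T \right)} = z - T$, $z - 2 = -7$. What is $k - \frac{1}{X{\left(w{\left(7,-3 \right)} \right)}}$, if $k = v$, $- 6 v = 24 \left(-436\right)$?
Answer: $\frac{27903}{16} \approx 1743.9$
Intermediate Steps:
$z = -5$ ($z = 2 - 7 = -5$)
$v = 1744$ ($v = - \frac{24 \left(-436\right)}{6} = \left(- \frac{1}{6}\right) \left(-10464\right) = 1744$)
$w{\left(G,T \right)} = -5 - T$
$k = 1744$
$X{\left(P \right)} = 4 P^{2}$
$k - \frac{1}{X{\left(w{\left(7,-3 \right)} \right)}} = 1744 - \frac{1}{4 \left(-5 - -3\right)^{2}} = 1744 - \frac{1}{4 \left(-5 + 3\right)^{2}} = 1744 - \frac{1}{4 \left(-2\right)^{2}} = 1744 - \frac{1}{4 \cdot 4} = 1744 - \frac{1}{16} = \frac{27903}{16}$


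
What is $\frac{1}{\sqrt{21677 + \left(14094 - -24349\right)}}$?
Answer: $\frac{\sqrt{1670}}{10020} \approx 0.0040784$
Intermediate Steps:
$\frac{1}{\sqrt{21677 + \left(14094 - -24349\right)}} = \frac{1}{\sqrt{21677 + \left(14094 + 24349\right)}} = \frac{1}{\sqrt{21677 + 38443}} = \frac{1}{\sqrt{60120}} = \frac{1}{6 \sqrt{1670}} = \frac{\sqrt{1670}}{10020}$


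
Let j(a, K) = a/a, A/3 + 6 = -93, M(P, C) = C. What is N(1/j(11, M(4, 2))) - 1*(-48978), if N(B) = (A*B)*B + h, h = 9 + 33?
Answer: 48723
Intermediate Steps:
A = -297 (A = -18 + 3*(-93) = -18 - 279 = -297)
j(a, K) = 1
h = 42
N(B) = 42 - 297*B² (N(B) = (-297*B)*B + 42 = -297*B² + 42 = 42 - 297*B²)
N(1/j(11, M(4, 2))) - 1*(-48978) = (42 - 297*(1/1)²) - 1*(-48978) = (42 - 297*1²) + 48978 = (42 - 297*1) + 48978 = (42 - 297) + 48978 = -255 + 48978 = 48723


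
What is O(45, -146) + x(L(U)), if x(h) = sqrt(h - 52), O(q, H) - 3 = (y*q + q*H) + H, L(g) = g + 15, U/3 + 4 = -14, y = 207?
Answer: 2602 + I*sqrt(91) ≈ 2602.0 + 9.5394*I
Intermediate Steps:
U = -54 (U = -12 + 3*(-14) = -12 - 42 = -54)
L(g) = 15 + g
O(q, H) = 3 + H + 207*q + H*q (O(q, H) = 3 + ((207*q + q*H) + H) = 3 + ((207*q + H*q) + H) = 3 + (H + 207*q + H*q) = 3 + H + 207*q + H*q)
x(h) = sqrt(-52 + h)
O(45, -146) + x(L(U)) = (3 - 146 + 207*45 - 146*45) + sqrt(-52 + (15 - 54)) = (3 - 146 + 9315 - 6570) + sqrt(-52 - 39) = 2602 + sqrt(-91) = 2602 + I*sqrt(91)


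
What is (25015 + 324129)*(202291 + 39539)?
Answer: 84433493520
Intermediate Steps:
(25015 + 324129)*(202291 + 39539) = 349144*241830 = 84433493520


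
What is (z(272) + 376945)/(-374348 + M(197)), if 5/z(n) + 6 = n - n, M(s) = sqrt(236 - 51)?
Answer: -423324884710/420409274757 - 2261665*sqrt(185)/840818549514 ≈ -1.0070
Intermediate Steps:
M(s) = sqrt(185)
z(n) = -5/6 (z(n) = 5/(-6 + (n - n)) = 5/(-6 + 0) = 5/(-6) = 5*(-1/6) = -5/6)
(z(272) + 376945)/(-374348 + M(197)) = (-5/6 + 376945)/(-374348 + sqrt(185)) = 2261665/(6*(-374348 + sqrt(185)))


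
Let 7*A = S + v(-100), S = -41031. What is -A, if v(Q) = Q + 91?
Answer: 41040/7 ≈ 5862.9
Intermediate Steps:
v(Q) = 91 + Q
A = -41040/7 (A = (-41031 + (91 - 100))/7 = (-41031 - 9)/7 = (⅐)*(-41040) = -41040/7 ≈ -5862.9)
-A = -1*(-41040/7) = 41040/7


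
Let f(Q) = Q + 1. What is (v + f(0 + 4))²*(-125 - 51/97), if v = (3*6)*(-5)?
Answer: -87971600/97 ≈ -9.0692e+5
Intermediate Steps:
v = -90 (v = 18*(-5) = -90)
f(Q) = 1 + Q
(v + f(0 + 4))²*(-125 - 51/97) = (-90 + (1 + (0 + 4)))²*(-125 - 51/97) = (-90 + (1 + 4))²*(-125 - 51*1/97) = (-90 + 5)²*(-125 - 51/97) = (-85)²*(-12176/97) = 7225*(-12176/97) = -87971600/97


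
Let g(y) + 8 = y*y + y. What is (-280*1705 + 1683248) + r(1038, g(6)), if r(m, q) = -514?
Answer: 1205334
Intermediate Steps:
g(y) = -8 + y + y² (g(y) = -8 + (y*y + y) = -8 + (y² + y) = -8 + (y + y²) = -8 + y + y²)
(-280*1705 + 1683248) + r(1038, g(6)) = (-280*1705 + 1683248) - 514 = (-477400 + 1683248) - 514 = 1205848 - 514 = 1205334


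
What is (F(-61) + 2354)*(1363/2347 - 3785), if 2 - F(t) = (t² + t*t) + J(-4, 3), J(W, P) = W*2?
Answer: 45102958496/2347 ≈ 1.9217e+7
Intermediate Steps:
J(W, P) = 2*W
F(t) = 10 - 2*t² (F(t) = 2 - ((t² + t*t) + 2*(-4)) = 2 - ((t² + t²) - 8) = 2 - (2*t² - 8) = 2 - (-8 + 2*t²) = 2 + (8 - 2*t²) = 10 - 2*t²)
(F(-61) + 2354)*(1363/2347 - 3785) = ((10 - 2*(-61)²) + 2354)*(1363/2347 - 3785) = ((10 - 2*3721) + 2354)*(1363*(1/2347) - 3785) = ((10 - 7442) + 2354)*(1363/2347 - 3785) = (-7432 + 2354)*(-8882032/2347) = -5078*(-8882032/2347) = 45102958496/2347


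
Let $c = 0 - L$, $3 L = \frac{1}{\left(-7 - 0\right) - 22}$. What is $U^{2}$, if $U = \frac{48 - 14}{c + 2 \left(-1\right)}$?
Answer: $\frac{8749764}{29929} \approx 292.35$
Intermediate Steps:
$L = - \frac{1}{87}$ ($L = \frac{1}{3 \left(\left(-7 - 0\right) - 22\right)} = \frac{1}{3 \left(\left(-7 + 0\right) - 22\right)} = \frac{1}{3 \left(-7 - 22\right)} = \frac{1}{3 \left(-29\right)} = \frac{1}{3} \left(- \frac{1}{29}\right) = - \frac{1}{87} \approx -0.011494$)
$c = \frac{1}{87}$ ($c = 0 - - \frac{1}{87} = 0 + \frac{1}{87} = \frac{1}{87} \approx 0.011494$)
$U = - \frac{2958}{173}$ ($U = \frac{48 - 14}{\frac{1}{87} + 2 \left(-1\right)} = \frac{34}{\frac{1}{87} - 2} = \frac{34}{- \frac{173}{87}} = 34 \left(- \frac{87}{173}\right) = - \frac{2958}{173} \approx -17.098$)
$U^{2} = \left(- \frac{2958}{173}\right)^{2} = \frac{8749764}{29929}$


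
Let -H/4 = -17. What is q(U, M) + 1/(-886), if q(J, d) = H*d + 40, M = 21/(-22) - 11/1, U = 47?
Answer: -7532783/9746 ≈ -772.91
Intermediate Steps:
H = 68 (H = -4*(-17) = 68)
M = -263/22 (M = 21*(-1/22) - 11*1 = -21/22 - 11 = -263/22 ≈ -11.955)
q(J, d) = 40 + 68*d (q(J, d) = 68*d + 40 = 40 + 68*d)
q(U, M) + 1/(-886) = (40 + 68*(-263/22)) + 1/(-886) = (40 - 8942/11) - 1/886 = -8502/11 - 1/886 = -7532783/9746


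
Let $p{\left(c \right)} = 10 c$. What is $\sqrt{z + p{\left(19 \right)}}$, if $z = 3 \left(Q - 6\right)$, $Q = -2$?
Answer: $\sqrt{166} \approx 12.884$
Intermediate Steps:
$z = -24$ ($z = 3 \left(-2 - 6\right) = 3 \left(-8\right) = -24$)
$\sqrt{z + p{\left(19 \right)}} = \sqrt{-24 + 10 \cdot 19} = \sqrt{-24 + 190} = \sqrt{166}$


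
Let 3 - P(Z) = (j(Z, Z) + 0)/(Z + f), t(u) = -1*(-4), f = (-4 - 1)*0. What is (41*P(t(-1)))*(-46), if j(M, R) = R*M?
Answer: 1886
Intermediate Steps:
j(M, R) = M*R
f = 0 (f = -5*0 = 0)
t(u) = 4
P(Z) = 3 - Z (P(Z) = 3 - (Z*Z + 0)/(Z + 0) = 3 - (Z² + 0)/Z = 3 - Z²/Z = 3 - Z)
(41*P(t(-1)))*(-46) = (41*(3 - 1*4))*(-46) = (41*(3 - 4))*(-46) = (41*(-1))*(-46) = -41*(-46) = 1886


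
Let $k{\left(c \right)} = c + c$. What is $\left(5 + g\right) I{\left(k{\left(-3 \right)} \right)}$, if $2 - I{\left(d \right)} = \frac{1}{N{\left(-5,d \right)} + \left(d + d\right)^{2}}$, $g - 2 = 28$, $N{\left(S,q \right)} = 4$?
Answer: $\frac{10325}{148} \approx 69.764$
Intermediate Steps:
$k{\left(c \right)} = 2 c$
$g = 30$ ($g = 2 + 28 = 30$)
$I{\left(d \right)} = 2 - \frac{1}{4 + 4 d^{2}}$ ($I{\left(d \right)} = 2 - \frac{1}{4 + \left(d + d\right)^{2}} = 2 - \frac{1}{4 + \left(2 d\right)^{2}} = 2 - \frac{1}{4 + 4 d^{2}}$)
$\left(5 + g\right) I{\left(k{\left(-3 \right)} \right)} = \left(5 + 30\right) \frac{7 + 8 \left(2 \left(-3\right)\right)^{2}}{4 \left(1 + \left(2 \left(-3\right)\right)^{2}\right)} = 35 \frac{7 + 8 \left(-6\right)^{2}}{4 \left(1 + \left(-6\right)^{2}\right)} = 35 \frac{7 + 8 \cdot 36}{4 \left(1 + 36\right)} = 35 \frac{7 + 288}{4 \cdot 37} = 35 \cdot \frac{1}{4} \cdot \frac{1}{37} \cdot 295 = 35 \cdot \frac{295}{148} = \frac{10325}{148}$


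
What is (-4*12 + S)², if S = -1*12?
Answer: 3600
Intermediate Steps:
S = -12
(-4*12 + S)² = (-4*12 - 12)² = (-48 - 12)² = (-60)² = 3600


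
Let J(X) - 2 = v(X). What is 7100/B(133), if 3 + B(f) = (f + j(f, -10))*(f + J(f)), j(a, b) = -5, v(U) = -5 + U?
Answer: 7100/33661 ≈ 0.21093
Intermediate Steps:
J(X) = -3 + X (J(X) = 2 + (-5 + X) = -3 + X)
B(f) = -3 + (-5 + f)*(-3 + 2*f) (B(f) = -3 + (f - 5)*(f + (-3 + f)) = -3 + (-5 + f)*(-3 + 2*f))
7100/B(133) = 7100/(12 - 13*133 + 2*133**2) = 7100/(12 - 1729 + 2*17689) = 7100/(12 - 1729 + 35378) = 7100/33661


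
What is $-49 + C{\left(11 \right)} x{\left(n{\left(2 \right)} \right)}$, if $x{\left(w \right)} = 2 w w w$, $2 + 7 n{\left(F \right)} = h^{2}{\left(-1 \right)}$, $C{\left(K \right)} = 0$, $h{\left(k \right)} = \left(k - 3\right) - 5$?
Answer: $-49$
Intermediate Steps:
$h{\left(k \right)} = -8 + k$ ($h{\left(k \right)} = \left(-3 + k\right) - 5 = -8 + k$)
$n{\left(F \right)} = \frac{79}{7}$ ($n{\left(F \right)} = - \frac{2}{7} + \frac{\left(-8 - 1\right)^{2}}{7} = - \frac{2}{7} + \frac{\left(-9\right)^{2}}{7} = - \frac{2}{7} + \frac{1}{7} \cdot 81 = - \frac{2}{7} + \frac{81}{7} = \frac{79}{7}$)
$x{\left(w \right)} = 2 w^{3}$ ($x{\left(w \right)} = 2 w^{2} w = 2 w^{3}$)
$-49 + C{\left(11 \right)} x{\left(n{\left(2 \right)} \right)} = -49 + 0 \cdot 2 \left(\frac{79}{7}\right)^{3} = -49 + 0 \cdot 2 \cdot \frac{493039}{343} = -49 + 0 \cdot \frac{986078}{343} = -49 + 0 = -49$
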